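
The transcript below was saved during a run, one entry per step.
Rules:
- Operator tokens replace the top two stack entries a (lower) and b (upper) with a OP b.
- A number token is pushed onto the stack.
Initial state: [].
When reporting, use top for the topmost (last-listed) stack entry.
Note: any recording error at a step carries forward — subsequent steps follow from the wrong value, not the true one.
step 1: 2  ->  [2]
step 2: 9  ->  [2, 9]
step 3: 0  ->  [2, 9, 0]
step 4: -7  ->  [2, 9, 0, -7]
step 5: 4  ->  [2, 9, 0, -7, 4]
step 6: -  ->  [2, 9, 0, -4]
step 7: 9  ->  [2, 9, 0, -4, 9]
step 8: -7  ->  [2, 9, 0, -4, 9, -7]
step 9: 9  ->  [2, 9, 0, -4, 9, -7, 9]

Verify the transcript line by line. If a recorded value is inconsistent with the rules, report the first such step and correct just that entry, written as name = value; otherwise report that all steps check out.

step 6, top = -11

Recomputing the run from the initial state:
step 1: [2]
step 2: [2, 9]
step 3: [2, 9, 0]
step 4: [2, 9, 0, -7]
step 5: [2, 9, 0, -7, 4]
step 6: [2, 9, 0, -11]
step 7: [2, 9, 0, -11, 9]
step 8: [2, 9, 0, -11, 9, -7]
step 9: [2, 9, 0, -11, 9, -7, 9]
The first disagreement with the transcript is at step 6, where the value should be top = -11.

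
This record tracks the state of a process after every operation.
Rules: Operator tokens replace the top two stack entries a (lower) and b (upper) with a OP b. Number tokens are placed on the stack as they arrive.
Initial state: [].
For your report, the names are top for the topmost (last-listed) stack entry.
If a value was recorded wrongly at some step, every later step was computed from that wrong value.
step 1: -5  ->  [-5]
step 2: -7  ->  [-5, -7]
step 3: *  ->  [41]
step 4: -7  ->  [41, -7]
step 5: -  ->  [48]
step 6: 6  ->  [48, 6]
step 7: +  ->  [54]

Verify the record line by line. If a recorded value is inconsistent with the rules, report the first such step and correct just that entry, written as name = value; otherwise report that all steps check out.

1. push -5: top = -5 (in agreement)
2. push -7: top = -7 (exactly as logged)
3. -5 * -7 = 35 (a discrepancy with the record)
Conclusion: step 3 carries the first error; the entry should be top = 35.

step 3, top = 35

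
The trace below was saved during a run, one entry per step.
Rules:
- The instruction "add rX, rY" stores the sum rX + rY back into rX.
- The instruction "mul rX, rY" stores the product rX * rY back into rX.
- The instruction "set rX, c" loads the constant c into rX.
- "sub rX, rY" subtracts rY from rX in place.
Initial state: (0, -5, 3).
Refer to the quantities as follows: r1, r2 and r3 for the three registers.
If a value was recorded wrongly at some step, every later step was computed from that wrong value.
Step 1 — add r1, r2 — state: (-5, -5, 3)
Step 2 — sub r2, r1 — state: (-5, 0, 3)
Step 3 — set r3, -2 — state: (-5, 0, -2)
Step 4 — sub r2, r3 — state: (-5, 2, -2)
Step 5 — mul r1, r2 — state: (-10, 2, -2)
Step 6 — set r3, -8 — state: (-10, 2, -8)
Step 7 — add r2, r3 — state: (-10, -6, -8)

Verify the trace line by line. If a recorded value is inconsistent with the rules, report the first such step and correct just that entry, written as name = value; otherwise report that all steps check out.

no error

Step 1: r1 = 0 + -5 = -5 — confirmed correct.
Step 2: r2 = -5 - -5 = 0 — matches.
Step 3: r3 = -2 — verified.
Step 4: r2 = 0 - -2 = 2 — no discrepancy.
Step 5: r1 = -5 * 2 = -10 — matches.
Step 6: r3 = -8 — agrees with the trace.
Step 7: r2 = 2 + -8 = -6 — in agreement.
The whole run recomputes cleanly — no discrepancies.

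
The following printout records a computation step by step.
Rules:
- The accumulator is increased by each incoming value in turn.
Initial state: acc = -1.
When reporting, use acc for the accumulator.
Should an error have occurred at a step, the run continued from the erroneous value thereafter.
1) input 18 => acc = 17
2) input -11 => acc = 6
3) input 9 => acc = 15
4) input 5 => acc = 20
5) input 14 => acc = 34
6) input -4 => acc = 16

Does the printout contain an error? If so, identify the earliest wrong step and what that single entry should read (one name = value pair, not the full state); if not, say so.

Recomputing the run from the initial state:
step 1: acc = 17
step 2: acc = 6
step 3: acc = 15
step 4: acc = 20
step 5: acc = 34
step 6: acc = 30
The first disagreement with the printout is at step 6, where the value should be acc = 30.

step 6, acc = 30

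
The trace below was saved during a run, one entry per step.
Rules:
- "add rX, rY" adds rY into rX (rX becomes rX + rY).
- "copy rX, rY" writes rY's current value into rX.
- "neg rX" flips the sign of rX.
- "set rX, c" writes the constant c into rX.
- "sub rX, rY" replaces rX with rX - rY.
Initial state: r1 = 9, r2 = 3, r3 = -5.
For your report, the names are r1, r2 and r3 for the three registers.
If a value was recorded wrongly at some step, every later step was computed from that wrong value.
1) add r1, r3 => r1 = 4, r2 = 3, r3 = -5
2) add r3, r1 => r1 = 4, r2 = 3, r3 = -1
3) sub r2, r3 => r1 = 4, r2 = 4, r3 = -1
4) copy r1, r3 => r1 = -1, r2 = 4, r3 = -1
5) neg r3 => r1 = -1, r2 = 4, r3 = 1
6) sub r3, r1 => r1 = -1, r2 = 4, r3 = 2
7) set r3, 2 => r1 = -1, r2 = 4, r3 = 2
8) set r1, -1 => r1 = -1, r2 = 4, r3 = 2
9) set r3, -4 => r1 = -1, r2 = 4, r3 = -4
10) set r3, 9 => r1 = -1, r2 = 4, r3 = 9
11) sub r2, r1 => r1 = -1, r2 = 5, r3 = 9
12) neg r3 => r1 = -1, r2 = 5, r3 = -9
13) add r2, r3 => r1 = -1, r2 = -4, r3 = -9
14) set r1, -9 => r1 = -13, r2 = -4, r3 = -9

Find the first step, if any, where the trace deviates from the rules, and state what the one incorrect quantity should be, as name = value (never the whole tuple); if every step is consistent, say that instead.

step 14, r1 = -9

step 1: r1 = 9 + -5 = 4 -> exactly as logged
step 2: r3 = -5 + 4 = -1 -> exactly as logged
step 3: r2 = 3 - -1 = 4 -> confirmed correct
step 4: r1 = -1 -> verified
step 5: r3 = -(-1) = 1 -> same as recorded
step 6: r3 = 1 - -1 = 2 -> no discrepancy
step 7: r3 = 2 -> no discrepancy
step 8: r1 = -1 -> same as recorded
step 9: r3 = -4 -> checks out
step 10: r3 = 9 -> agrees with the trace
step 11: r2 = 4 - -1 = 5 -> no discrepancy
step 12: r3 = -(9) = -9 -> exactly as logged
step 13: r2 = 5 + -9 = -4 -> in agreement
step 14: r1 = -9 -> this is not what the trace shows
Step 14 is the first one off; corrected, r1 = -9.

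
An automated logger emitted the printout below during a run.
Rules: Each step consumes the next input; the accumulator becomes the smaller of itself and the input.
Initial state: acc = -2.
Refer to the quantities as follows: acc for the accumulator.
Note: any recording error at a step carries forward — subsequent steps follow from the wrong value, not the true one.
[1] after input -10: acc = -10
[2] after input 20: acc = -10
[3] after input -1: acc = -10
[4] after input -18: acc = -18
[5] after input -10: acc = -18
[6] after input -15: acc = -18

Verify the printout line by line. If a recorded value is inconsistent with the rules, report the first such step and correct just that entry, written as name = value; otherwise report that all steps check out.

Recomputing the run from the initial state:
step 1: acc = -10
step 2: acc = -10
step 3: acc = -10
step 4: acc = -18
step 5: acc = -18
step 6: acc = -18
This matches the printout at every step.

no error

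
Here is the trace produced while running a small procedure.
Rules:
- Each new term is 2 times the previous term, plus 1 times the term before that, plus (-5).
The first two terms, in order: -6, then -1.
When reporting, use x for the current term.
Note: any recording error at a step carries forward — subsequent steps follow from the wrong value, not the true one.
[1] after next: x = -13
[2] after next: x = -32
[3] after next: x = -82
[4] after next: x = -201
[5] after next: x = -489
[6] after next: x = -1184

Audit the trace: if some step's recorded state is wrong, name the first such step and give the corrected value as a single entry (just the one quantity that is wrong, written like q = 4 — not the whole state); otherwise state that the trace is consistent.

no error

step 1: x = 2*(-1) + (1)*(-6) + (-5) = -13 -> agrees with the trace
step 2: x = 2*(-13) + (1)*(-1) + (-5) = -32 -> verified
step 3: x = 2*(-32) + (1)*(-13) + (-5) = -82 -> checks out
step 4: x = 2*(-82) + (1)*(-32) + (-5) = -201 -> matches
step 5: x = 2*(-201) + (1)*(-82) + (-5) = -489 -> checks out
step 6: x = 2*(-489) + (1)*(-201) + (-5) = -1184 -> agrees with the trace
Nothing is out of place; the run is error-free.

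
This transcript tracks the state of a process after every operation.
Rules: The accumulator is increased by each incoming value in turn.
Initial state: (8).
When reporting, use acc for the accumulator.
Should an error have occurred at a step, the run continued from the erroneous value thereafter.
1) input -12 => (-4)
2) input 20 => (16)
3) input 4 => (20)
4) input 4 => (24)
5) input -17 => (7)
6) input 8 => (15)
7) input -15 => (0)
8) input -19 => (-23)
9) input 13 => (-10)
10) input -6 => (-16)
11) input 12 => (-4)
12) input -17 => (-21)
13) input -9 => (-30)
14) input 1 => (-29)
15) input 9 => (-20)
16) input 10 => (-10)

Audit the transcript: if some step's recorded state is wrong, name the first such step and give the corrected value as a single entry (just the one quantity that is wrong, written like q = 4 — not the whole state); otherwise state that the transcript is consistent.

step 8, acc = -19

1. acc = 8 + -12 = -4 (confirmed correct)
2. acc = -4 + 20 = 16 (no discrepancy)
3. acc = 16 + 4 = 20 (matches)
4. acc = 20 + 4 = 24 (same as recorded)
5. acc = 24 + -17 = 7 (agrees with the transcript)
6. acc = 7 + 8 = 15 (checks out)
7. acc = 15 + -15 = 0 (verified)
8. acc = 0 + -19 = -19 (this is not what the transcript shows)
That makes step 8 the first incorrect line — acc = -19 is what it should show.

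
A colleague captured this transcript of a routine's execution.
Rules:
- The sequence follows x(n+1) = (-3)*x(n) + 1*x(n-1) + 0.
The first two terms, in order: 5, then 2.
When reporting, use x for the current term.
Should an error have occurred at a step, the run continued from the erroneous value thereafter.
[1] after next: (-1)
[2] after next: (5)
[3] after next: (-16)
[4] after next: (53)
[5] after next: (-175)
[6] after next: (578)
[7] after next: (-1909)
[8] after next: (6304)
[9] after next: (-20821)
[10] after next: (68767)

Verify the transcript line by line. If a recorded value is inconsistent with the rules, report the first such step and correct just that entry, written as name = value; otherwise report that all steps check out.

step 8, x = 6305

Step 1: x = -3*(2) + (1)*(5) + (0) = -1 — agrees with the transcript.
Step 2: x = -3*(-1) + (1)*(2) + (0) = 5 — checks out.
Step 3: x = -3*(5) + (1)*(-1) + (0) = -16 — matches.
Step 4: x = -3*(-16) + (1)*(5) + (0) = 53 — consistent with the transcript.
Step 5: x = -3*(53) + (1)*(-16) + (0) = -175 — confirmed correct.
Step 6: x = -3*(-175) + (1)*(53) + (0) = 578 — same as recorded.
Step 7: x = -3*(578) + (1)*(-175) + (0) = -1909 — agrees with the transcript.
Step 8: x = -3*(-1909) + (1)*(578) + (0) = 6305 — the entry is off here.
Step 8 is the first one off; corrected, x = 6305.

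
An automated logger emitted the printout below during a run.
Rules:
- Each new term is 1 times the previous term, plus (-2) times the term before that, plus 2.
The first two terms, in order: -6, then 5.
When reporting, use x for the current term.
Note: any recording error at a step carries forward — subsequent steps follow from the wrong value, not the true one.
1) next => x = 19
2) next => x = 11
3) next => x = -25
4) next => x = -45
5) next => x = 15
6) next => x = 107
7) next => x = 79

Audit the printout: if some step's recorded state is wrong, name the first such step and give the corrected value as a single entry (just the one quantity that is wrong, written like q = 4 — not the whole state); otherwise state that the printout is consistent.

1. x = 1*(5) + (-2)*(-6) + (2) = 19 (matches)
2. x = 1*(19) + (-2)*(5) + (2) = 11 (exactly as logged)
3. x = 1*(11) + (-2)*(19) + (2) = -25 (matches)
4. x = 1*(-25) + (-2)*(11) + (2) = -45 (exactly as logged)
5. x = 1*(-45) + (-2)*(-25) + (2) = 7 (a discrepancy with the printout)
The earliest wrong entry is at step 5: it should read x = 7.

step 5, x = 7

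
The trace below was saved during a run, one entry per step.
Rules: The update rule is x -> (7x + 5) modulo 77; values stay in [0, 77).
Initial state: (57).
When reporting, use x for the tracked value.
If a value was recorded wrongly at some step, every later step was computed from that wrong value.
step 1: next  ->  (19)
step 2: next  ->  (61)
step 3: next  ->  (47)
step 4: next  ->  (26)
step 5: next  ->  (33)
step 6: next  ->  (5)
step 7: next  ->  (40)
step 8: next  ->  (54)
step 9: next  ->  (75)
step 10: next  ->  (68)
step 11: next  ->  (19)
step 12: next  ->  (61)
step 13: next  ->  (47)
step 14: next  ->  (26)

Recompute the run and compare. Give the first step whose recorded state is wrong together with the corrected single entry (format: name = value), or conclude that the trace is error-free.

step 1: x = (7*57 + 5) mod 77 = 19 -> no discrepancy
step 2: x = (7*19 + 5) mod 77 = 61 -> in agreement
step 3: x = (7*61 + 5) mod 77 = 47 -> exactly as logged
step 4: x = (7*47 + 5) mod 77 = 26 -> confirmed correct
step 5: x = (7*26 + 5) mod 77 = 33 -> agrees with the trace
step 6: x = (7*33 + 5) mod 77 = 5 -> checks out
step 7: x = (7*5 + 5) mod 77 = 40 -> verified
step 8: x = (7*40 + 5) mod 77 = 54 -> confirmed correct
step 9: x = (7*54 + 5) mod 77 = 75 -> verified
step 10: x = (7*75 + 5) mod 77 = 68 -> agrees with the trace
step 11: x = (7*68 + 5) mod 77 = 19 -> agrees with the trace
step 12: x = (7*19 + 5) mod 77 = 61 -> in agreement
step 13: x = (7*61 + 5) mod 77 = 47 -> agrees with the trace
step 14: x = (7*47 + 5) mod 77 = 26 -> confirmed correct
Nothing is out of place; the run is error-free.

no error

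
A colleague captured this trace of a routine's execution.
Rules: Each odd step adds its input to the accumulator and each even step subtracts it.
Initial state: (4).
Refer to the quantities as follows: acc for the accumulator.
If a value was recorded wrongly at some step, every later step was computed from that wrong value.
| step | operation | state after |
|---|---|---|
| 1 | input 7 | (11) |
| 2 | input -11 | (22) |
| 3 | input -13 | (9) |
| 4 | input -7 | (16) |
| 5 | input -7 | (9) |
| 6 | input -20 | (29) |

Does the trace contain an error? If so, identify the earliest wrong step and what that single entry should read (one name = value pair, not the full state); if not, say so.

no error

Step 1: acc = 4 + 7 = 11 — in agreement.
Step 2: acc = 11 - -11 = 22 — same as recorded.
Step 3: acc = 22 + -13 = 9 — exactly as logged.
Step 4: acc = 9 - -7 = 16 — verified.
Step 5: acc = 16 + -7 = 9 — agrees with the trace.
Step 6: acc = 9 - -20 = 29 — confirmed correct.
The recomputation confirms every line.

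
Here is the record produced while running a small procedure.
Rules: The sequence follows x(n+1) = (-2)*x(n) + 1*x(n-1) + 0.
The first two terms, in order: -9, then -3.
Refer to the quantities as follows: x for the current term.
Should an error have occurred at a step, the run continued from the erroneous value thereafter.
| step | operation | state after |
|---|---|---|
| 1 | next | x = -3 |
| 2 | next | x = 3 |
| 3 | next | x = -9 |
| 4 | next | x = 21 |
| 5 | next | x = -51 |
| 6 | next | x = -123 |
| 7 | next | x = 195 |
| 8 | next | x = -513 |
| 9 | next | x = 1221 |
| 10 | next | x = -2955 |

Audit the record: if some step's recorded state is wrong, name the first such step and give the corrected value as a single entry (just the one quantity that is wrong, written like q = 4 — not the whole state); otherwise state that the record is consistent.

Step 1: x = -2*(-3) + (1)*(-9) + (0) = -3 — no discrepancy.
Step 2: x = -2*(-3) + (1)*(-3) + (0) = 3 — agrees with the record.
Step 3: x = -2*(3) + (1)*(-3) + (0) = -9 — confirmed correct.
Step 4: x = -2*(-9) + (1)*(3) + (0) = 21 — matches.
Step 5: x = -2*(21) + (1)*(-9) + (0) = -51 — exactly as logged.
Step 6: x = -2*(-51) + (1)*(21) + (0) = 123 — the record disagrees here.
That makes step 6 the first incorrect line — x = 123 is what it should show.

step 6, x = 123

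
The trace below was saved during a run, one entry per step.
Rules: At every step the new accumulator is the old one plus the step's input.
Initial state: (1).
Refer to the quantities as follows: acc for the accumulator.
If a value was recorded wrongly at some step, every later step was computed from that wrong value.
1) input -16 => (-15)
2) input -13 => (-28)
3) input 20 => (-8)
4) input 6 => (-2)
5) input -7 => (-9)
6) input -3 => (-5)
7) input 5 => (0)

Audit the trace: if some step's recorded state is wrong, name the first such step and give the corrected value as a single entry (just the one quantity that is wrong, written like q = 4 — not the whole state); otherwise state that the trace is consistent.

step 1: acc = 1 + -16 = -15 -> verified
step 2: acc = -15 + -13 = -28 -> confirmed correct
step 3: acc = -28 + 20 = -8 -> no discrepancy
step 4: acc = -8 + 6 = -2 -> confirmed correct
step 5: acc = -2 + -7 = -9 -> checks out
step 6: acc = -9 + -3 = -12 -> the entry is off here
So the first discrepancy is step 6, where the right value is acc = -12.

step 6, acc = -12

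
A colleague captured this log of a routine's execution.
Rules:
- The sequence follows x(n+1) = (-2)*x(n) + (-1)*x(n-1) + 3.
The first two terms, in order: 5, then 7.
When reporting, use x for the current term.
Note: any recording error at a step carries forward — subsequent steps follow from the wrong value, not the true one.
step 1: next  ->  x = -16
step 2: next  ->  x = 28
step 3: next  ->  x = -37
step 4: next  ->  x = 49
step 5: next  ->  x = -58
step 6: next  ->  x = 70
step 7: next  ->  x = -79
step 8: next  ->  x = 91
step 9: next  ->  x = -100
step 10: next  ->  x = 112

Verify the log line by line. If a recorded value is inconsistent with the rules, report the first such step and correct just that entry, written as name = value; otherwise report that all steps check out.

step 1: x = -2*(7) + (-1)*(5) + (3) = -16 -> no discrepancy
step 2: x = -2*(-16) + (-1)*(7) + (3) = 28 -> agrees with the log
step 3: x = -2*(28) + (-1)*(-16) + (3) = -37 -> same as recorded
step 4: x = -2*(-37) + (-1)*(28) + (3) = 49 -> matches
step 5: x = -2*(49) + (-1)*(-37) + (3) = -58 -> verified
step 6: x = -2*(-58) + (-1)*(49) + (3) = 70 -> exactly as logged
step 7: x = -2*(70) + (-1)*(-58) + (3) = -79 -> same as recorded
step 8: x = -2*(-79) + (-1)*(70) + (3) = 91 -> agrees with the log
step 9: x = -2*(91) + (-1)*(-79) + (3) = -100 -> verified
step 10: x = -2*(-100) + (-1)*(91) + (3) = 112 -> same as recorded
No step deviates from the rules.

no error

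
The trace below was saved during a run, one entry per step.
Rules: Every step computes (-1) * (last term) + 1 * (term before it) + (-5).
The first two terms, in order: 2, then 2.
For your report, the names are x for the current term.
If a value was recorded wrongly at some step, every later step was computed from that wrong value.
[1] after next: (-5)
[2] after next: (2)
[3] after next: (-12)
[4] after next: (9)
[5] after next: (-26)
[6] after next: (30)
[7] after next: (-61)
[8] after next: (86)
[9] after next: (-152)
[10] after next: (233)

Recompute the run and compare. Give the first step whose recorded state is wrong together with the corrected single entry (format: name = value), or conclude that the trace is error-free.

Recomputing the run from the initial state:
step 1: x = -5
step 2: x = 2
step 3: x = -12
step 4: x = 9
step 5: x = -26
step 6: x = 30
step 7: x = -61
step 8: x = 86
step 9: x = -152
step 10: x = 233
This matches the trace at every step.

no error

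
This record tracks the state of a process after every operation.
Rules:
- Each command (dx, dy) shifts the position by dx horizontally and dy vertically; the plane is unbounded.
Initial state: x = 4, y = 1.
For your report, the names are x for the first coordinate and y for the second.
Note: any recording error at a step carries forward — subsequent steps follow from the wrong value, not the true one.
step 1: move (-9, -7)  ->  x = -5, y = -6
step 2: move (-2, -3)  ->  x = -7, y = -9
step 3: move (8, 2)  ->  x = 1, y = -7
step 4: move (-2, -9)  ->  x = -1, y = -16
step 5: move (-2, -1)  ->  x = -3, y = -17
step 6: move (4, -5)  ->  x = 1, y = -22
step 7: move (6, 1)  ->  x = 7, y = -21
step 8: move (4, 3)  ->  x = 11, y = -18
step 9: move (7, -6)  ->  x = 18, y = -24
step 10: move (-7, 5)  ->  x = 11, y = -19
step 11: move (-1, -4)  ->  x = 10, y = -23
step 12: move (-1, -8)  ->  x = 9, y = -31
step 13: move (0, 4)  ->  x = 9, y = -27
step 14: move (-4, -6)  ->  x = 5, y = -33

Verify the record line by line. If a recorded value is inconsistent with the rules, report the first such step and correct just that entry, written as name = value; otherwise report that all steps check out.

no error

1. x = 4 + (-9) = -5, y = 1 + (-7) = -6 (consistent with the record)
2. x = -5 + (-2) = -7, y = -6 + (-3) = -9 (confirmed correct)
3. x = -7 + (8) = 1, y = -9 + (2) = -7 (same as recorded)
4. x = 1 + (-2) = -1, y = -7 + (-9) = -16 (verified)
5. x = -1 + (-2) = -3, y = -16 + (-1) = -17 (no discrepancy)
6. x = -3 + (4) = 1, y = -17 + (-5) = -22 (exactly as logged)
7. x = 1 + (6) = 7, y = -22 + (1) = -21 (confirmed correct)
8. x = 7 + (4) = 11, y = -21 + (3) = -18 (no discrepancy)
9. x = 11 + (7) = 18, y = -18 + (-6) = -24 (verified)
10. x = 18 + (-7) = 11, y = -24 + (5) = -19 (confirmed correct)
11. x = 11 + (-1) = 10, y = -19 + (-4) = -23 (checks out)
12. x = 10 + (-1) = 9, y = -23 + (-8) = -31 (exactly as logged)
13. x = 9 + (0) = 9, y = -31 + (4) = -27 (agrees with the record)
14. x = 9 + (-4) = 5, y = -27 + (-6) = -33 (no discrepancy)
All steps check out; nothing to correct.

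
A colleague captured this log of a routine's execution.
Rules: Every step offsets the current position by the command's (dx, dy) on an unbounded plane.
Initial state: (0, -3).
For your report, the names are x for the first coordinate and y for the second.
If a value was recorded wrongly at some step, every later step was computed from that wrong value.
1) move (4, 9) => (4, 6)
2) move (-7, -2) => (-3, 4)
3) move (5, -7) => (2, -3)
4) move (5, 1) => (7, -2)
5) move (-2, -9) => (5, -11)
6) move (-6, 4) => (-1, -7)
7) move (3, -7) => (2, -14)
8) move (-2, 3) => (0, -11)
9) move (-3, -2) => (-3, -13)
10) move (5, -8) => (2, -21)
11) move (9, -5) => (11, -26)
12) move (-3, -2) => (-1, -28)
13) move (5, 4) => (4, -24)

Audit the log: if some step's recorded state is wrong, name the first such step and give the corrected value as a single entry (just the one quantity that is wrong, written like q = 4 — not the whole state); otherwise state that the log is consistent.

step 12, x = 8

Recomputing the run from the initial state:
step 1: x = 4, y = 6
step 2: x = -3, y = 4
step 3: x = 2, y = -3
step 4: x = 7, y = -2
step 5: x = 5, y = -11
step 6: x = -1, y = -7
step 7: x = 2, y = -14
step 8: x = 0, y = -11
step 9: x = -3, y = -13
step 10: x = 2, y = -21
step 11: x = 11, y = -26
step 12: x = 8, y = -28
step 13: x = 13, y = -24
The first disagreement with the log is at step 12, where the value should be x = 8.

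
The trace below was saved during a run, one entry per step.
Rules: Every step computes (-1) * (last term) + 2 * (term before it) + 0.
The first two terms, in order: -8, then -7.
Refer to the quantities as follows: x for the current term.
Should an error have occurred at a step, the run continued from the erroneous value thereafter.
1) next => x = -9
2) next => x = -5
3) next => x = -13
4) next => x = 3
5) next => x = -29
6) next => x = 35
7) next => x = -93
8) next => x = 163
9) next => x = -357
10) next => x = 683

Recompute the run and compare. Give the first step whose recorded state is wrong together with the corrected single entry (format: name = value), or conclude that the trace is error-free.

Recomputing the run from the initial state:
step 1: x = -9
step 2: x = -5
step 3: x = -13
step 4: x = 3
step 5: x = -29
step 6: x = 35
step 7: x = -93
step 8: x = 163
step 9: x = -349
step 10: x = 675
The first disagreement with the trace is at step 9, where the value should be x = -349.

step 9, x = -349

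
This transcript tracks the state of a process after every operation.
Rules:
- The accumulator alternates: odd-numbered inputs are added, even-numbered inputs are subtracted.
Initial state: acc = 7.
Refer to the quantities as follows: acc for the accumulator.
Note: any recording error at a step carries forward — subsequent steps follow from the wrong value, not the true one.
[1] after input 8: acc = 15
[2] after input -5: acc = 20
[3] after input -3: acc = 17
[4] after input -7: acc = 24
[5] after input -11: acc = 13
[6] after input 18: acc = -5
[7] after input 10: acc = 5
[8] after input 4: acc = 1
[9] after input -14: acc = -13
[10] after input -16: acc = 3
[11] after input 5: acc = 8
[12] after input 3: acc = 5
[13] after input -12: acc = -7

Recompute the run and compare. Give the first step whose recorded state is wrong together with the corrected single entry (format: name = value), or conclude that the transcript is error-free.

Step 1: acc = 7 + 8 = 15 — in agreement.
Step 2: acc = 15 - -5 = 20 — no discrepancy.
Step 3: acc = 20 + -3 = 17 — no discrepancy.
Step 4: acc = 17 - -7 = 24 — consistent with the transcript.
Step 5: acc = 24 + -11 = 13 — same as recorded.
Step 6: acc = 13 - 18 = -5 — exactly as logged.
Step 7: acc = -5 + 10 = 5 — agrees with the transcript.
Step 8: acc = 5 - 4 = 1 — verified.
Step 9: acc = 1 + -14 = -13 — in agreement.
Step 10: acc = -13 - -16 = 3 — in agreement.
Step 11: acc = 3 + 5 = 8 — matches.
Step 12: acc = 8 - 3 = 5 — confirmed correct.
Step 13: acc = 5 + -12 = -7 — verified.
Each recorded entry agrees with the recomputation.

no error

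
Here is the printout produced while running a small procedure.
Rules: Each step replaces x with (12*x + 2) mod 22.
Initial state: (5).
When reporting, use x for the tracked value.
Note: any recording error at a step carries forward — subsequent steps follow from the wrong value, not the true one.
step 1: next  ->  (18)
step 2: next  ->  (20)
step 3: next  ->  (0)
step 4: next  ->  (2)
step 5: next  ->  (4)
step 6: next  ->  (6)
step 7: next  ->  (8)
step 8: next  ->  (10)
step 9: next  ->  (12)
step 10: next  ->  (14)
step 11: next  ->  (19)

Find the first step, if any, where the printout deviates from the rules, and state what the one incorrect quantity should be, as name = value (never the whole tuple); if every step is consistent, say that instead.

step 11, x = 16

Step 1: x = (12*5 + 2) mod 22 = 18 — matches.
Step 2: x = (12*18 + 2) mod 22 = 20 — confirmed correct.
Step 3: x = (12*20 + 2) mod 22 = 0 — confirmed correct.
Step 4: x = (12*0 + 2) mod 22 = 2 — consistent with the printout.
Step 5: x = (12*2 + 2) mod 22 = 4 — no discrepancy.
Step 6: x = (12*4 + 2) mod 22 = 6 — verified.
Step 7: x = (12*6 + 2) mod 22 = 8 — exactly as logged.
Step 8: x = (12*8 + 2) mod 22 = 10 — exactly as logged.
Step 9: x = (12*10 + 2) mod 22 = 12 — same as recorded.
Step 10: x = (12*12 + 2) mod 22 = 14 — confirmed correct.
Step 11: x = (12*14 + 2) mod 22 = 16 — not what was recorded.
First incorrect step: 11; the correct value is x = 16.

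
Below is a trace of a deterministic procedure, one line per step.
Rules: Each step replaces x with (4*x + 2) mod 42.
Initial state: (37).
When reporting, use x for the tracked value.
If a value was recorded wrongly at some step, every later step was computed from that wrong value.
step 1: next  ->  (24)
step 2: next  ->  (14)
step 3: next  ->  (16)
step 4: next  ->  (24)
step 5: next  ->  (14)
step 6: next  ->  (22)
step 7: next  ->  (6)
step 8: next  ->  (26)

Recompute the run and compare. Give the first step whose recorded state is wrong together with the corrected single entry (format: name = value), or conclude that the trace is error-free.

Recomputing the run from the initial state:
step 1: x = 24
step 2: x = 14
step 3: x = 16
step 4: x = 24
step 5: x = 14
step 6: x = 16
step 7: x = 24
step 8: x = 14
The first disagreement with the trace is at step 6, where the value should be x = 16.

step 6, x = 16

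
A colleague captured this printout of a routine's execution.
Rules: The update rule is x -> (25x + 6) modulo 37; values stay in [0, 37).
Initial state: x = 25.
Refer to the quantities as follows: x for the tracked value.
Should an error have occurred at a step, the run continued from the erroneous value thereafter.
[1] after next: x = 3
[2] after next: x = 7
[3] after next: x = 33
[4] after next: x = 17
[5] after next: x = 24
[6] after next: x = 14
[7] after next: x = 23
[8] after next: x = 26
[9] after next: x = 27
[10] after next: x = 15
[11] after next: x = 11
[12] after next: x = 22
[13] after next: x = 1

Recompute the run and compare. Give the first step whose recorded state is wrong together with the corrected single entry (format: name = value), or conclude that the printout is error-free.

Step 1: x = (25*25 + 6) mod 37 = 2 — a discrepancy with the printout.
The audit stops at step 1: the recorded entry is wrong and should be x = 2.

step 1, x = 2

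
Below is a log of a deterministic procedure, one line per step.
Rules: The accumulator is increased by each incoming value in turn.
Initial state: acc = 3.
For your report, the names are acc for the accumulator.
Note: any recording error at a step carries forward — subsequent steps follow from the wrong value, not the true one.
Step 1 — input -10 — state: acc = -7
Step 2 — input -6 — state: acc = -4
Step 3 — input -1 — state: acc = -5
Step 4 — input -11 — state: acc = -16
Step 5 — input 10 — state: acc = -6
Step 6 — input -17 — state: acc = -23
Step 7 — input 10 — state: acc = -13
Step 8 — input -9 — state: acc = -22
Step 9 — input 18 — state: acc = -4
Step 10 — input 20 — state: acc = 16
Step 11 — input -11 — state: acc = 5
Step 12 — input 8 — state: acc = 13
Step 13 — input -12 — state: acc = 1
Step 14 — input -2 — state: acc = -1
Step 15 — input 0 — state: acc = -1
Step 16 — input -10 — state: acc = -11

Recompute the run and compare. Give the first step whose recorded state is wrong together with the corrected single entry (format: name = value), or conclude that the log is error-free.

step 2, acc = -13

step 1: acc = 3 + -10 = -7 -> same as recorded
step 2: acc = -7 + -6 = -13 -> first mismatch against the log
The audit stops at step 2: the recorded entry is wrong and should be acc = -13.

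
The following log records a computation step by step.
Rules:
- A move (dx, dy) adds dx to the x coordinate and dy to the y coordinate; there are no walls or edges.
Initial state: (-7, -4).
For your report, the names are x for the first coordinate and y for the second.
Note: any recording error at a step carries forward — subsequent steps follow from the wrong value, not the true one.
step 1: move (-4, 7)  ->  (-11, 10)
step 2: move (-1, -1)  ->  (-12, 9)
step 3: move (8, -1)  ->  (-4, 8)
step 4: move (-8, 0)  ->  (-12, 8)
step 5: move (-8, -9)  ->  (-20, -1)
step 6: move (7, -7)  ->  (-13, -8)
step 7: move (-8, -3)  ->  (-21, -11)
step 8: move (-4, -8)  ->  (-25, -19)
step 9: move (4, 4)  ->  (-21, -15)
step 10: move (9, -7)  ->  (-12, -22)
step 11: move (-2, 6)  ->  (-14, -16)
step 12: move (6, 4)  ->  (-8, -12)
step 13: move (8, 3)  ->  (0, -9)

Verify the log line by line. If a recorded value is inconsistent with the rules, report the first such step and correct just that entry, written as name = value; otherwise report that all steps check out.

step 1, y = 3

step 1: x = -7 + (-4) = -11, y = -4 + (7) = 3 -> first mismatch against the log
First deviation found at step 1; the corrected entry is y = 3.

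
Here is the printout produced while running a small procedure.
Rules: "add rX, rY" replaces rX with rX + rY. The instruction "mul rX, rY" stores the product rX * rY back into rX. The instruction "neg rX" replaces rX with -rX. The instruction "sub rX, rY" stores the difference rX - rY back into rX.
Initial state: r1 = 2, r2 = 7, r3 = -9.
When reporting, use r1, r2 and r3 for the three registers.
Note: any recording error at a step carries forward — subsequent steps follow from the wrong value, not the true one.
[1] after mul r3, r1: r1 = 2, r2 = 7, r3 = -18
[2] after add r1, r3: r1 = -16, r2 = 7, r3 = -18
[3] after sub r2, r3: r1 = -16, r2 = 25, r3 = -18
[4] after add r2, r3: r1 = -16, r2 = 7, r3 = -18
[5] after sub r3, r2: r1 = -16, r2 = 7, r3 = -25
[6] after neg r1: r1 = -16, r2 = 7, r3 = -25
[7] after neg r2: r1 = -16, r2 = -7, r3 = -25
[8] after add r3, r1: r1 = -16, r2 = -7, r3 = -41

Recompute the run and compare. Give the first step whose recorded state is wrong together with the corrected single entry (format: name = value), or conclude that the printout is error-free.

step 6, r1 = 16

Recomputing the run from the initial state:
step 1: r1 = 2, r2 = 7, r3 = -18
step 2: r1 = -16, r2 = 7, r3 = -18
step 3: r1 = -16, r2 = 25, r3 = -18
step 4: r1 = -16, r2 = 7, r3 = -18
step 5: r1 = -16, r2 = 7, r3 = -25
step 6: r1 = 16, r2 = 7, r3 = -25
step 7: r1 = 16, r2 = -7, r3 = -25
step 8: r1 = 16, r2 = -7, r3 = -9
The first disagreement with the printout is at step 6, where the value should be r1 = 16.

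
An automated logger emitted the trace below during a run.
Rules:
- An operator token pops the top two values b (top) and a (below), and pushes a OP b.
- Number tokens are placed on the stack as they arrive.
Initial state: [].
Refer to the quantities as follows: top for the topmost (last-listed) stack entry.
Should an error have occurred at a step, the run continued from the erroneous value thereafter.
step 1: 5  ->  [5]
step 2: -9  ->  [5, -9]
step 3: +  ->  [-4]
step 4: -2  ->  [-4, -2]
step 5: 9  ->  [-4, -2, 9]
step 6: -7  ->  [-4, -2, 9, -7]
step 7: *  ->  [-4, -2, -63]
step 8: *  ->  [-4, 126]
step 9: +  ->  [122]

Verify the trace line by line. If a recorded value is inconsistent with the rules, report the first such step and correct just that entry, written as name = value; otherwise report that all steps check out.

no error

Recomputing the run from the initial state:
step 1: [5]
step 2: [5, -9]
step 3: [-4]
step 4: [-4, -2]
step 5: [-4, -2, 9]
step 6: [-4, -2, 9, -7]
step 7: [-4, -2, -63]
step 8: [-4, 126]
step 9: [122]
This matches the trace at every step.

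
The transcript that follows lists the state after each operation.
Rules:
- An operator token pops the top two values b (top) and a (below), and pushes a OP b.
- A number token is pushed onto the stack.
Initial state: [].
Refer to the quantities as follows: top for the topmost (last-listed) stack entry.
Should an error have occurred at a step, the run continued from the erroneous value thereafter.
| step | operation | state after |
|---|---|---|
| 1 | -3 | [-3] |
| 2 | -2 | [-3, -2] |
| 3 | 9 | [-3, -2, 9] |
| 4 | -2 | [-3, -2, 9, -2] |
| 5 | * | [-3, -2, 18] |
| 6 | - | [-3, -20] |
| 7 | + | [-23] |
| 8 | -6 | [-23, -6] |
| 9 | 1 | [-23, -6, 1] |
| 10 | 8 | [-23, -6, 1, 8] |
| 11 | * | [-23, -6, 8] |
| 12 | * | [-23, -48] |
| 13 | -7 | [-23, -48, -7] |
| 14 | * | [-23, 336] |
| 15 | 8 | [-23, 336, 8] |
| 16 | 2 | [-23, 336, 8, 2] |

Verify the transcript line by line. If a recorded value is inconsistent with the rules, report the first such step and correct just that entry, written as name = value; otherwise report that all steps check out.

step 5, top = -18

step 1: push -3: top = -3 -> consistent with the transcript
step 2: push -2: top = -2 -> consistent with the transcript
step 3: push 9: top = 9 -> consistent with the transcript
step 4: push -2: top = -2 -> matches
step 5: 9 * -2 = -18 -> the entry is off here
That makes step 5 the first incorrect line — top = -18 is what it should show.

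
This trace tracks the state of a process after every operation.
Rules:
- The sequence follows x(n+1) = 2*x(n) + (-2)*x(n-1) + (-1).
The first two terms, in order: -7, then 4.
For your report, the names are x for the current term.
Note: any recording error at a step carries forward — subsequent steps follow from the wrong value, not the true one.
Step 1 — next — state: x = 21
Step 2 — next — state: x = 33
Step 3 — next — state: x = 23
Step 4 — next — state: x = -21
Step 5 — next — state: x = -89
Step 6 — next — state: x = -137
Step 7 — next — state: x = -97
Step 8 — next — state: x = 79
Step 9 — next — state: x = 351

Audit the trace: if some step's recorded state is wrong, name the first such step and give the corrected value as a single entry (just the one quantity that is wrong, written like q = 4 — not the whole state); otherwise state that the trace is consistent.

no error

Recomputing the run from the initial state:
step 1: x = 21
step 2: x = 33
step 3: x = 23
step 4: x = -21
step 5: x = -89
step 6: x = -137
step 7: x = -97
step 8: x = 79
step 9: x = 351
This matches the trace at every step.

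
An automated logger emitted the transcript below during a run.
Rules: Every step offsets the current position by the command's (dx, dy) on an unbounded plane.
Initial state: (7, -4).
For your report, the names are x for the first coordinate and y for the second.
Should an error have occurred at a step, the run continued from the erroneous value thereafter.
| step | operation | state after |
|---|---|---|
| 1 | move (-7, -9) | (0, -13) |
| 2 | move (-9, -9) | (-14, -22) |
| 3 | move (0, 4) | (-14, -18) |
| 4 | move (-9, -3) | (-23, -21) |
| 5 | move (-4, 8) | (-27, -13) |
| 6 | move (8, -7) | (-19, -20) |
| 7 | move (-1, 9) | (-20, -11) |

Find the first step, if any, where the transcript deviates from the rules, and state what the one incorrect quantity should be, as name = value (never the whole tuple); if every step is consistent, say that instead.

step 2, x = -9

Recomputing the run from the initial state:
step 1: x = 0, y = -13
step 2: x = -9, y = -22
step 3: x = -9, y = -18
step 4: x = -18, y = -21
step 5: x = -22, y = -13
step 6: x = -14, y = -20
step 7: x = -15, y = -11
The first disagreement with the transcript is at step 2, where the value should be x = -9.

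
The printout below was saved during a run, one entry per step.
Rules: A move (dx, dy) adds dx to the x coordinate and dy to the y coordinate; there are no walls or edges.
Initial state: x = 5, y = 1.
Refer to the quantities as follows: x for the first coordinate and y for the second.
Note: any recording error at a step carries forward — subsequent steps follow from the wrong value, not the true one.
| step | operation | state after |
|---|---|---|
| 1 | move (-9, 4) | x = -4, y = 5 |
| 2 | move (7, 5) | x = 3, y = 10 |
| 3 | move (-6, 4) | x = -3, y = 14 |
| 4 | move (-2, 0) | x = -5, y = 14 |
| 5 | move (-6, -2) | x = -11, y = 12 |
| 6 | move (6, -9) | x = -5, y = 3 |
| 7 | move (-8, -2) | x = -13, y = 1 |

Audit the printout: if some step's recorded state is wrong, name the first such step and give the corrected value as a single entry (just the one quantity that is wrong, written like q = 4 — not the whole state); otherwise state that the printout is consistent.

no error

1. x = 5 + (-9) = -4, y = 1 + (4) = 5 (checks out)
2. x = -4 + (7) = 3, y = 5 + (5) = 10 (confirmed correct)
3. x = 3 + (-6) = -3, y = 10 + (4) = 14 (in agreement)
4. x = -3 + (-2) = -5, y = 14 + (0) = 14 (verified)
5. x = -5 + (-6) = -11, y = 14 + (-2) = 12 (matches)
6. x = -11 + (6) = -5, y = 12 + (-9) = 3 (checks out)
7. x = -5 + (-8) = -13, y = 3 + (-2) = 1 (matches)
The whole run recomputes cleanly — no discrepancies.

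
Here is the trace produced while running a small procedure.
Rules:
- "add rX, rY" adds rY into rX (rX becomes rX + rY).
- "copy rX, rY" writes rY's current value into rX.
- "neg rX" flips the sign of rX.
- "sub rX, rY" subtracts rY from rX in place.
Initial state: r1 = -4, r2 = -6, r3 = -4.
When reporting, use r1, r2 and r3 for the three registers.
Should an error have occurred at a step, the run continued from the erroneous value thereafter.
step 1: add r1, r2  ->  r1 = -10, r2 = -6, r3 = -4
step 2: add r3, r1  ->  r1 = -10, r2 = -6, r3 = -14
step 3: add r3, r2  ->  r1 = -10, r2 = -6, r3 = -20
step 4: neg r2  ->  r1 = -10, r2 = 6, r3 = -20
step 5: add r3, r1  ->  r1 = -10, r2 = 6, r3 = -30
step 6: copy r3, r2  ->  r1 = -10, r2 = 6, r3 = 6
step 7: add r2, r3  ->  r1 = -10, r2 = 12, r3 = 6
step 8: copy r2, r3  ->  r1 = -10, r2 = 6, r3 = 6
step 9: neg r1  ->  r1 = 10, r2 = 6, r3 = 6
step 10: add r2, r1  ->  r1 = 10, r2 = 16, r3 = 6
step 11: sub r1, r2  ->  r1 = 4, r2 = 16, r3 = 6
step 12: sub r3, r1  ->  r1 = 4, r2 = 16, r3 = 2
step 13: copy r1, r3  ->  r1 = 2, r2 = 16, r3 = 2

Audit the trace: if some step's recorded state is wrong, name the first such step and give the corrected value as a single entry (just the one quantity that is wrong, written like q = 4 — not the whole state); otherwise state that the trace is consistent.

step 1: r1 = -4 + -6 = -10 -> agrees with the trace
step 2: r3 = -4 + -10 = -14 -> verified
step 3: r3 = -14 + -6 = -20 -> same as recorded
step 4: r2 = -(-6) = 6 -> agrees with the trace
step 5: r3 = -20 + -10 = -30 -> confirmed correct
step 6: r3 = 6 -> in agreement
step 7: r2 = 6 + 6 = 12 -> checks out
step 8: r2 = 6 -> in agreement
step 9: r1 = -(-10) = 10 -> matches
step 10: r2 = 6 + 10 = 16 -> same as recorded
step 11: r1 = 10 - 16 = -6 -> this is not what the trace shows
First incorrect step: 11; the correct value is r1 = -6.

step 11, r1 = -6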